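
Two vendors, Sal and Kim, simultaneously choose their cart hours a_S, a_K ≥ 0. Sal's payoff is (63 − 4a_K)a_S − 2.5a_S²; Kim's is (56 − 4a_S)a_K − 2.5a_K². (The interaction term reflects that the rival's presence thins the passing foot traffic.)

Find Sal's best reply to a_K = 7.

Expanding Sal's payoff: 63a_S − 4a_Ka_S − 2.5a_S².
∂π/∂a_S = 63 − 4a_K − 5a_S = 0, so a_S = 12.6 − 0.8a_K.
At a_K = 7: a_S = 12.6 − 0.8·7 = 7.

7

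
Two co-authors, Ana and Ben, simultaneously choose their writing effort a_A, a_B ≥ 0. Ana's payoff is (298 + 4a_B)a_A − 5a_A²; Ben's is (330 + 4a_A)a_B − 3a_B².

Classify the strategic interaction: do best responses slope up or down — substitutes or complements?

Expanding Ana's payoff: 298a_A + 4a_Ba_A − 5a_A².
∂π/∂a_A = 298 + 4a_B − 10a_A = 0, so a_A = 29.8 + 0.4a_B.
The best-response slope da_A/da_B = 0.4 > 0: the reaction function is upward-sloping, so the choices are strategic complements.

strategic complements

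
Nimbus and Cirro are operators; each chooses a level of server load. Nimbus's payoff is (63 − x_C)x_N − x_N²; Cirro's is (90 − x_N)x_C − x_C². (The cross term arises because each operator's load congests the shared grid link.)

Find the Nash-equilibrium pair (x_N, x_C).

12, 39

Expanding Nimbus's payoff: 63x_N − x_Cx_N − x_N².
∂π/∂x_N = 63 − x_C − 2x_N = 0, so x_N = 31.5 − 0.5x_C.
Likewise for Cirro: x_C = 45 − 0.5x_N.
Solving the two reaction functions simultaneously: (1 − (−0.5)(−0.5))x_N = 31.5 − 0.5·45, so 0.75x_N = 9 and x_N = 12.
Then x_C = 45 − 0.5·12 = 39.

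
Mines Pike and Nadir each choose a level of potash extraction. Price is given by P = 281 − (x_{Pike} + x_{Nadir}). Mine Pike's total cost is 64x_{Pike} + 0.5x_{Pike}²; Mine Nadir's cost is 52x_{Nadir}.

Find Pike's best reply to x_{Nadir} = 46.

Mine Pike's profit: π = x_{Pike}(281 − (x_{Pike} + x_{Nadir})) − 64x_{Pike} − 0.5x_{Pike}².
∂π/∂x_{Pike} = 217 − 3x_{Pike} − x_{Nadir} = 0, so x_{Pike} = 217/3 − (1/3)x_{Nadir}.
At x_{Nadir} = 46: x_{Pike} = 217/3 − (1/3)·46 = 57.

57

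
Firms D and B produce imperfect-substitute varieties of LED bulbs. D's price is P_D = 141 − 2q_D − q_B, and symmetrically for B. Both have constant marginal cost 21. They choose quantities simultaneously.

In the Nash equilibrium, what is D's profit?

1152

Firm D's profit: π = q_D(141 − 2q_D − q_B) − 21q_D.
∂π/∂q_D = 120 − 4q_D − q_B = 0 ⇒ q_D = 30 − 0.25q_B.
Setting q_D = q_B in the reaction function: q_D = 30 − 0.25q_D, so q_D = 30 / 1.25 = 24.
P_D = 141 − 2·24 − 24 = 69.
Profit = (69 − 21)·24 = 1152.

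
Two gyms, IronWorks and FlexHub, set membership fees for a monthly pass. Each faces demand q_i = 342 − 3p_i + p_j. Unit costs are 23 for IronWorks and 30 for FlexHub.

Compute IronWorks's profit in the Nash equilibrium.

10728.12

IronWorks's profit: π = (p_{IronWorks} − 23)(342 − 3p_{IronWorks} + p_{FlexHub}).
∂π/∂p_{IronWorks} = 411 − 6p_{IronWorks} + p_{FlexHub} = 0 ⇒ p_{IronWorks} = 68.5 + (1/6)p_{FlexHub}.
Similarly p_{FlexHub} = 72 + (1/6)p_{IronWorks}.
Substituting the second reaction function into the first: p_{IronWorks} = 68.5 + (1/6)(72 + (1/6)p_{IronWorks}), which gives (35/36)p_{IronWorks} = 80.5 ⇒ p_{IronWorks} = 82.8.
Then p_{FlexHub} = 72 + (1/6)·82.8 = 85.8.
q_{IronWorks} = 342 − 3·82.8 + 85.8 = 179.4.
Profit = (82.8 − 23)·179.4 = 10728.12.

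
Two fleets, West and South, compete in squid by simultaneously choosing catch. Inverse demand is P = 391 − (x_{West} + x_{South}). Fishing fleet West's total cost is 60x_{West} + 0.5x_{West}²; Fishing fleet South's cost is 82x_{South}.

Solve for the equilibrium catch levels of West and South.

Fishing fleet West's profit: π = x_{West}(391 − (x_{West} + x_{South})) − 60x_{West} − 0.5x_{West}².
∂π/∂x_{West} = 331 − 3x_{West} − x_{South} = 0, so x_{West} = 331/3 − (1/3)x_{South}.
For South: ∂π/∂x_{South} = 309 − 2x_{South} − x_{West} = 0 ⇒ x_{South} = 154.5 − 0.5x_{West}.
Solving the two reaction functions simultaneously: (1 − (−1/3)(−0.5))x_{West} = 331/3 − (1/3)·154.5, so (5/6)x_{West} = 353/6 and x_{West} = 70.6.
Then x_{South} = 154.5 − 0.5·70.6 = 119.2.

70.6, 119.2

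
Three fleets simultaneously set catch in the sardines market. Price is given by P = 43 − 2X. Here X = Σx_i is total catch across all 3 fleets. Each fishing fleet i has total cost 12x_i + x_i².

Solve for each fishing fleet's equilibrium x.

A representative fishing fleet's profit is π_i = x_i(43 − 2X) − 12x_i − x_i², with X = x_i + Σ_{j≠i} x_j.
First-order condition: 31 − 6x_i − 2Σ_{j≠i} x_j = 0.
In a symmetric equilibrium every fishing fleet chooses the same x, so Σ_{j≠i} x_j = 2x. The condition becomes 31 − 10x = 0, giving x = 31/10 = 3.1.

3.1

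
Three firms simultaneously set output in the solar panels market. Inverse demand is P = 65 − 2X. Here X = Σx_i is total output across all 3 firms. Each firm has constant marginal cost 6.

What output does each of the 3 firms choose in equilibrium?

7.375

A representative firm's profit is π_i = x_i(65 − 2X) − 6x_i, with X = x_i + Σ_{j≠i} x_j.
First-order condition: 59 − 4x_i − 2Σ_{j≠i} x_j = 0.
With identical firms, set every x_j = x: then 59 − 4x − 4x = 0, i.e. x = 59/8 = 7.375.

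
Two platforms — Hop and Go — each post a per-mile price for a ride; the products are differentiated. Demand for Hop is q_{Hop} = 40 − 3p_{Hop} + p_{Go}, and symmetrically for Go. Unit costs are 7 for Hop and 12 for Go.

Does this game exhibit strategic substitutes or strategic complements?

strategic complements

Hop's profit: π = (p_{Hop} − 7)(40 − 3p_{Hop} + p_{Go}).
∂π/∂p_{Hop} = 61 − 6p_{Hop} + p_{Go} = 0 ⇒ p_{Hop} = 61/6 + (1/6)p_{Go}.
The best-response slope dp_{Hop}/dp_{Go} = 1/6 > 0: the reaction function is upward-sloping, so the choices are strategic complements.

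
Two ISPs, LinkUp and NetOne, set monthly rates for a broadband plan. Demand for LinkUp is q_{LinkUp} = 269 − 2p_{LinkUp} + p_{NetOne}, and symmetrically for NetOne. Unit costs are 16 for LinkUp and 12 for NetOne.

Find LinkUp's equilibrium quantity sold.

LinkUp's profit: π = (p_{LinkUp} − 16)(269 − 2p_{LinkUp} + p_{NetOne}).
∂π/∂p_{LinkUp} = 301 − 4p_{LinkUp} + p_{NetOne} = 0 ⇒ p_{LinkUp} = 75.25 + 0.25p_{NetOne}.
Similarly p_{NetOne} = 73.25 + 0.25p_{LinkUp}.
Plugging p_{NetOne} into LinkUp's best response: p_{LinkUp} = 75.25 + 0.25(73.25 + 0.25p_{LinkUp}) ⇒ 0.9375p_{LinkUp} = 93.5625, so p_{LinkUp} = 99.8.
Then p_{NetOne} = 73.25 + 0.25·99.8 = 98.2.
q_{LinkUp} = 269 − 2·99.8 + 98.2 = 167.6.

167.6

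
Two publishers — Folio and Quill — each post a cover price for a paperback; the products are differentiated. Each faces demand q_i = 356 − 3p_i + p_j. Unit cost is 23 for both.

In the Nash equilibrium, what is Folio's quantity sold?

186

Folio's profit: π = (p_{Folio} − 23)(356 − 3p_{Folio} + p_{Quill}).
∂π/∂p_{Folio} = 425 − 6p_{Folio} + p_{Quill} = 0 ⇒ p_{Folio} = 425/6 + (1/6)p_{Quill}.
The game is symmetric, so in equilibrium p_{Quill} = p_{Folio}: the reaction function gives (5/6)p_{Folio} = 425/6, hence p_{Folio} = 85.
q_{Folio} = 356 − 3·85 + 85 = 186.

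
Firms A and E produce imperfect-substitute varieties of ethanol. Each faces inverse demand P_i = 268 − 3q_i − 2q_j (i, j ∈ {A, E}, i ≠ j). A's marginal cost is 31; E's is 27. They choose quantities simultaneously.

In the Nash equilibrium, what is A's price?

119.125

Firm A's profit: π = q_A(268 − 3q_A − 2q_E) − 31q_A.
∂π/∂q_A = 237 − 6q_A − 2q_E = 0 ⇒ q_A = 39.5 − (1/3)q_E.
Similarly q_E = 241/6 − (1/3)q_A.
Plugging q_E into A's best response: q_A = 39.5 − (1/3)(241/6 − (1/3)q_A) ⇒ (8/9)q_A = 235/9, so q_A = 29.375.
Then q_E = 241/6 − (1/3)·29.375 = 30.375.
P_A = 268 − 3·29.375 − 2·30.375 = 119.125.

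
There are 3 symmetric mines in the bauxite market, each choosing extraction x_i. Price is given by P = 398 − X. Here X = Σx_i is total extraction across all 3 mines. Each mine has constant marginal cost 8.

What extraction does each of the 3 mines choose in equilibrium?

97.5

A representative mine's profit is π_i = x_i(398 − X) − 8x_i, with X = x_i + Σ_{j≠i} x_j.
First-order condition: 390 − 2x_i − Σ_{j≠i} x_j = 0.
Imposing symmetry (x_j = x for all j) turns Σ_{j≠i} x_j into 2x, so 390 = 4x and x = 97.5.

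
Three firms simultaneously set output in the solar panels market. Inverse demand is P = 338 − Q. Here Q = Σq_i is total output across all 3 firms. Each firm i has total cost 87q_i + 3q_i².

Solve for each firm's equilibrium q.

A representative firm's profit is π_i = q_i(338 − Q) − 87q_i − 3q_i², with Q = q_i + Σ_{j≠i} q_j.
First-order condition: 251 − 8q_i − Σ_{j≠i} q_j = 0.
With identical firms, set every q_j = q: then 251 − 8q − 2q = 0, i.e. q = 251/10 = 25.1.

25.1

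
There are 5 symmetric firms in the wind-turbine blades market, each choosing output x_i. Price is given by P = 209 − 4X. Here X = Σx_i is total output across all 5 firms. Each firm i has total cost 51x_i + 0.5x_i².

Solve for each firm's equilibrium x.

6.32

A representative firm's profit is π_i = x_i(209 − 4X) − 51x_i − 0.5x_i², with X = x_i + Σ_{j≠i} x_j.
First-order condition: 158 − 9x_i − 4Σ_{j≠i} x_j = 0.
Imposing symmetry (x_j = x for all j) turns Σ_{j≠i} x_j into 4x, so 158 = 25x and x = 6.32.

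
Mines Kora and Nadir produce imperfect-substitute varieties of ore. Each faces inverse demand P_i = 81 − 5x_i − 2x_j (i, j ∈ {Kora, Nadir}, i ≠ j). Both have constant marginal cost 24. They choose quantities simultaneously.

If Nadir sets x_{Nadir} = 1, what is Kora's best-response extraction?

Mine Kora's profit: π = x_{Kora}(81 − 5x_{Kora} − 2x_{Nadir}) − 24x_{Kora}.
∂π/∂x_{Kora} = 57 − 10x_{Kora} − 2x_{Nadir} = 0 ⇒ x_{Kora} = 5.7 − 0.2x_{Nadir}.
At x_{Nadir} = 1: x_{Kora} = 5.7 − 0.2·1 = 5.5.

5.5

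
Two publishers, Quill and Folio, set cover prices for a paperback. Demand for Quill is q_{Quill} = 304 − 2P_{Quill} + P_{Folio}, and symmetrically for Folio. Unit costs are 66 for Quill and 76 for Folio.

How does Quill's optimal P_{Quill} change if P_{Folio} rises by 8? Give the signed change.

2

Quill's profit: π = (P_{Quill} − 66)(304 − 2P_{Quill} + P_{Folio}).
∂π/∂P_{Quill} = 436 − 4P_{Quill} + P_{Folio} = 0 ⇒ P_{Quill} = 109 + 0.25P_{Folio}.
The reaction-function slope is 0.25, so an 8-unit rise in P_{Folio} moves P_{Quill} by 0.25 × 8 = 2. Quill's best response rises — the actions are strategic complements.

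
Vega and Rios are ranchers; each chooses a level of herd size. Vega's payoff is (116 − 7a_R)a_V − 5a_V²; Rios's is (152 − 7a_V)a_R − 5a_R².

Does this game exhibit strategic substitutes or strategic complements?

strategic substitutes

Expanding Vega's payoff: 116a_V − 7a_Ra_V − 5a_V².
∂π/∂a_V = 116 − 7a_R − 10a_V = 0, so a_V = 11.6 − 0.7a_R.
The best-response slope da_V/da_R = −0.7 < 0: the reaction function is downward-sloping, so the choices are strategic substitutes.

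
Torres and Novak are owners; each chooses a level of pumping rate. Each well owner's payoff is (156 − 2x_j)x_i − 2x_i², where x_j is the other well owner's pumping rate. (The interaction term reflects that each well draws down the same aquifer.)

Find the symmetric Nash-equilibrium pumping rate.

26

Torres's payoff is (156 − 2x_N)x_T − 2x_T².
∂π/∂x_T = 156 − 2x_N − 4x_T = 0, so x_T = 39 − 0.5x_N.
Setting x_T = x_N in the reaction function: x_T = 39 − 0.5x_T, so x_T = 39 / 1.5 = 26.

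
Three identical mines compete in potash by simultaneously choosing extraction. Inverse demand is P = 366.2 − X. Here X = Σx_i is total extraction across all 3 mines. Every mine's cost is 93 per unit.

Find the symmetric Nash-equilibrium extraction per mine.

A representative mine's profit is π_i = x_i(366.2 − X) − 93x_i, with X = x_i + Σ_{j≠i} x_j.
First-order condition: 273.2 − 2x_i − Σ_{j≠i} x_j = 0.
In a symmetric equilibrium every mine chooses the same x, so Σ_{j≠i} x_j = 2x. The condition becomes 273.2 − 4x = 0, giving x = 273.2/4 = 68.3.

68.3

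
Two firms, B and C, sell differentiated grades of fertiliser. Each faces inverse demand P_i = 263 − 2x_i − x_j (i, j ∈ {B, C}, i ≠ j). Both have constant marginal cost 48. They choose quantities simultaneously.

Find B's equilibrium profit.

3698

Firm B's profit: π = x_B(263 − 2x_B − x_C) − 48x_B.
∂π/∂x_B = 215 − 4x_B − x_C = 0 ⇒ x_B = 53.75 − 0.25x_C.
By symmetry x_C = x_B; substituting into the reaction function, 1.25x_B = 53.75 and x_B = 43.
P_B = 263 − 2·43 − 43 = 134.
Profit = (134 − 48)·43 = 3698.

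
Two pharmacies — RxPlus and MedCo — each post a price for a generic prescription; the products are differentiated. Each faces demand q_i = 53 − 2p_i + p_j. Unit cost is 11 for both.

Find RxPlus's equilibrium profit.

RxPlus's profit: π = (p_{RxPlus} − 11)(53 − 2p_{RxPlus} + p_{MedCo}).
∂π/∂p_{RxPlus} = 75 − 4p_{RxPlus} + p_{MedCo} = 0 ⇒ p_{RxPlus} = 18.75 + 0.25p_{MedCo}.
The game is symmetric, so in equilibrium p_{MedCo} = p_{RxPlus}: the reaction function gives 0.75p_{RxPlus} = 18.75, hence p_{RxPlus} = 25.
q_{RxPlus} = 53 − 2·25 + 25 = 28.
Profit = (25 − 11)·28 = 392.

392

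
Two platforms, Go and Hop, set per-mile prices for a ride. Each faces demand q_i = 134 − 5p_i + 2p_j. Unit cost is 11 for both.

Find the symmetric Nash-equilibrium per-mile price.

23.625

Go's profit: π = (p_{Go} − 11)(134 − 5p_{Go} + 2p_{Hop}).
∂π/∂p_{Go} = 189 − 10p_{Go} + 2p_{Hop} = 0 ⇒ p_{Go} = 18.9 + 0.2p_{Hop}.
By symmetry p_{Hop} = p_{Go}; substituting into the reaction function, 0.8p_{Go} = 18.9 and p_{Go} = 23.625.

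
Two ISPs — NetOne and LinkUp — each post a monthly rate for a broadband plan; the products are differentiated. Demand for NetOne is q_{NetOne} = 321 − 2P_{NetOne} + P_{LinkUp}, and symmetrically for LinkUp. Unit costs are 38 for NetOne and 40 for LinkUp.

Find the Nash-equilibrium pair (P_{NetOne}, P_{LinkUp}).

132.6, 133.4

NetOne's profit: π = (P_{NetOne} − 38)(321 − 2P_{NetOne} + P_{LinkUp}).
∂π/∂P_{NetOne} = 397 − 4P_{NetOne} + P_{LinkUp} = 0 ⇒ P_{NetOne} = 99.25 + 0.25P_{LinkUp}.
Similarly P_{LinkUp} = 100.25 + 0.25P_{NetOne}.
Substituting the second reaction function into the first: P_{NetOne} = 99.25 + 0.25(100.25 + 0.25P_{NetOne}), which gives 0.9375P_{NetOne} = 124.3125 ⇒ P_{NetOne} = 132.6.
Then P_{LinkUp} = 100.25 + 0.25·132.6 = 133.4.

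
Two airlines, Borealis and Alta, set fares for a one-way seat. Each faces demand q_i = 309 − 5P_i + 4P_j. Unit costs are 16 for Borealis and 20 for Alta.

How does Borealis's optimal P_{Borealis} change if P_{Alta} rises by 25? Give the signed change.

10

Borealis's profit: π = (P_{Borealis} − 16)(309 − 5P_{Borealis} + 4P_{Alta}).
∂π/∂P_{Borealis} = 389 − 10P_{Borealis} + 4P_{Alta} = 0 ⇒ P_{Borealis} = 38.9 + 0.4P_{Alta}.
The reaction-function slope is 0.4, so a 25-unit rise in P_{Alta} moves P_{Borealis} by 0.4 × 25 = 10. Borealis's best response rises — the actions are strategic complements.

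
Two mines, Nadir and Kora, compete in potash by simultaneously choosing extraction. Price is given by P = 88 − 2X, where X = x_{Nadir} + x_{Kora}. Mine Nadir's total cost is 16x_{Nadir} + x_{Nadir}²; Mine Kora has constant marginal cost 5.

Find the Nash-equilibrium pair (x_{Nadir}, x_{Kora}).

6.1, 17.7

Mine Nadir's profit: π = x_{Nadir}(88 − 2(x_{Nadir} + x_{Kora})) − 16x_{Nadir} − x_{Nadir}².
∂π/∂x_{Nadir} = 72 − 6x_{Nadir} − 2x_{Kora} = 0, so x_{Nadir} = 12 − (1/3)x_{Kora}.
For Kora: ∂π/∂x_{Kora} = 83 − 4x_{Kora} − 2x_{Nadir} = 0 ⇒ x_{Kora} = 20.75 − 0.5x_{Nadir}.
Solving the two reaction functions simultaneously: (1 − (−1/3)(−0.5))x_{Nadir} = 12 − (1/3)·20.75, so (5/6)x_{Nadir} = 61/12 and x_{Nadir} = 6.1.
Then x_{Kora} = 20.75 − 0.5·6.1 = 17.7.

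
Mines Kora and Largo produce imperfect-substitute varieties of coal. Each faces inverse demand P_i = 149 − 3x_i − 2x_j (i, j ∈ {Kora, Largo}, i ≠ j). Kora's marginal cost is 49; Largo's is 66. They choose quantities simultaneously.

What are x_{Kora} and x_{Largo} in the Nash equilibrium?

Mine Kora's profit: π = x_{Kora}(149 − 3x_{Kora} − 2x_{Largo}) − 49x_{Kora}.
∂π/∂x_{Kora} = 100 − 6x_{Kora} − 2x_{Largo} = 0 ⇒ x_{Kora} = 50/3 − (1/3)x_{Largo}.
Similarly x_{Largo} = 83/6 − (1/3)x_{Kora}.
Plugging x_{Largo} into Kora's best response: x_{Kora} = 50/3 − (1/3)(83/6 − (1/3)x_{Kora}) ⇒ (8/9)x_{Kora} = 217/18, so x_{Kora} = 13.5625.
Then x_{Largo} = 83/6 − (1/3)·13.5625 = 9.3125.

13.5625, 9.3125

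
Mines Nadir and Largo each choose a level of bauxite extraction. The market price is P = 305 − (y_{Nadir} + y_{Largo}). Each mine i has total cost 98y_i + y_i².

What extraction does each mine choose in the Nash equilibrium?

41.4

Mine Nadir's profit: π = y_{Nadir}(305 − (y_{Nadir} + y_{Largo})) − 98y_{Nadir} − y_{Nadir}².
∂π/∂y_{Nadir} = 207 − 4y_{Nadir} − y_{Largo} = 0, so y_{Nadir} = 51.75 − 0.25y_{Largo}.
Setting y_{Nadir} = y_{Largo} in the reaction function: y_{Nadir} = 51.75 − 0.25y_{Nadir}, so y_{Nadir} = 51.75 / 1.25 = 41.4.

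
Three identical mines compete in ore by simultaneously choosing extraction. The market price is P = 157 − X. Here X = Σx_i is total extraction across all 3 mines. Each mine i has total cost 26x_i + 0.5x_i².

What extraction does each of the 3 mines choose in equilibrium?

26.2

A representative mine's profit is π_i = x_i(157 − X) − 26x_i − 0.5x_i², with X = x_i + Σ_{j≠i} x_j.
First-order condition: 131 − 3x_i − Σ_{j≠i} x_j = 0.
Imposing symmetry (x_j = x for all j) turns Σ_{j≠i} x_j into 2x, so 131 = 5x and x = 26.2.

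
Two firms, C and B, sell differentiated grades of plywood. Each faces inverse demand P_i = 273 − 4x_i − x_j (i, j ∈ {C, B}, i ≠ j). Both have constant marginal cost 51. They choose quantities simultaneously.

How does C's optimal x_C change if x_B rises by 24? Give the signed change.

Firm C's profit: π = x_C(273 − 4x_C − x_B) − 51x_C.
∂π/∂x_C = 222 − 8x_C − x_B = 0 ⇒ x_C = 27.75 − 0.125x_B.
The reaction-function slope is −0.125, so a 24-unit rise in x_B moves x_C by −0.125 × 24 = −3. C's best response falls — the actions are strategic substitutes.

-3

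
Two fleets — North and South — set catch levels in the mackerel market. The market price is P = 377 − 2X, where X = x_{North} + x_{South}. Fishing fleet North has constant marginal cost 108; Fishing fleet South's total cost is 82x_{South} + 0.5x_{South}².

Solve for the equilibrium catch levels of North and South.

47.1875, 40.125

Fishing fleet North's profit: π = x_{North}(377 − 2(x_{North} + x_{South})) − 108x_{North}.
∂π/∂x_{North} = 269 − 4x_{North} − 2x_{South} = 0, so x_{North} = 67.25 − 0.5x_{South}.
For South: ∂π/∂x_{South} = 295 − 5x_{South} − 2x_{North} = 0 ⇒ x_{South} = 59 − 0.4x_{North}.
Solving the two reaction functions simultaneously: (1 − (−0.5)(−0.4))x_{North} = 67.25 − 0.5·59, so 0.8x_{North} = 37.75 and x_{North} = 47.1875.
Then x_{South} = 59 − 0.4·47.1875 = 40.125.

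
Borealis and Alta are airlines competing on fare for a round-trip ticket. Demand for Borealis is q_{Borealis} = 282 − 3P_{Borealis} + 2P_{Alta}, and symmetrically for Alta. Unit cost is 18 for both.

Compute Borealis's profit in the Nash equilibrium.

13068

Borealis's profit: π = (P_{Borealis} − 18)(282 − 3P_{Borealis} + 2P_{Alta}).
∂π/∂P_{Borealis} = 336 − 6P_{Borealis} + 2P_{Alta} = 0 ⇒ P_{Borealis} = 56 + (1/3)P_{Alta}.
Setting P_{Borealis} = P_{Alta} in the reaction function: P_{Borealis} = 56 + (1/3)P_{Borealis}, so P_{Borealis} = 56 / (2/3) = 84.
q_{Borealis} = 282 − 3·84 + 2·84 = 198.
Profit = (84 − 18)·198 = 13068.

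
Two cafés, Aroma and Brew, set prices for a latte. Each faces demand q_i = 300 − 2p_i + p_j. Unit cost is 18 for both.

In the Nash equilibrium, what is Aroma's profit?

Aroma's profit: π = (p_{Aroma} − 18)(300 − 2p_{Aroma} + p_{Brew}).
∂π/∂p_{Aroma} = 336 − 4p_{Aroma} + p_{Brew} = 0 ⇒ p_{Aroma} = 84 + 0.25p_{Brew}.
Setting p_{Aroma} = p_{Brew} in the reaction function: p_{Aroma} = 84 + 0.25p_{Aroma}, so p_{Aroma} = 84 / 0.75 = 112.
q_{Aroma} = 300 − 2·112 + 112 = 188.
Profit = (112 − 18)·188 = 17672.

17672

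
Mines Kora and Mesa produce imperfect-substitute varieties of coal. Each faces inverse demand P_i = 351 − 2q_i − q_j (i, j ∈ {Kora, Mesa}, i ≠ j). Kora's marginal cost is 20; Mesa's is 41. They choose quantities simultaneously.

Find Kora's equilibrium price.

155.2

Mine Kora's profit: π = q_{Kora}(351 − 2q_{Kora} − q_{Mesa}) − 20q_{Kora}.
∂π/∂q_{Kora} = 331 − 4q_{Kora} − q_{Mesa} = 0 ⇒ q_{Kora} = 82.75 − 0.25q_{Mesa}.
Similarly q_{Mesa} = 77.5 − 0.25q_{Kora}.
Plugging q_{Mesa} into Kora's best response: q_{Kora} = 82.75 − 0.25(77.5 − 0.25q_{Kora}) ⇒ 0.9375q_{Kora} = 63.375, so q_{Kora} = 67.6.
Then q_{Mesa} = 77.5 − 0.25·67.6 = 60.6.
P_{Kora} = 351 − 2·67.6 − 60.6 = 155.2.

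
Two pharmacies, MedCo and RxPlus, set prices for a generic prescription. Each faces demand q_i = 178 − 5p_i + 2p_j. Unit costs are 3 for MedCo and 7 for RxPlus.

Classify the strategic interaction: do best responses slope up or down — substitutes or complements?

strategic complements

MedCo's profit: π = (p_{MedCo} − 3)(178 − 5p_{MedCo} + 2p_{RxPlus}).
∂π/∂p_{MedCo} = 193 − 10p_{MedCo} + 2p_{RxPlus} = 0 ⇒ p_{MedCo} = 19.3 + 0.2p_{RxPlus}.
The best-response slope dp_{MedCo}/dp_{RxPlus} = 0.2 > 0: the reaction function is upward-sloping, so the choices are strategic complements.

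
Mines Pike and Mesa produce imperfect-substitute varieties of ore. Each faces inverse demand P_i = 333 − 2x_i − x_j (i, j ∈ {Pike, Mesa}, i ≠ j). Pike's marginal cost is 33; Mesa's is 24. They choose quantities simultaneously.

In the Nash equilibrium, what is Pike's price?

Mine Pike's profit: π = x_{Pike}(333 − 2x_{Pike} − x_{Mesa}) − 33x_{Pike}.
∂π/∂x_{Pike} = 300 − 4x_{Pike} − x_{Mesa} = 0 ⇒ x_{Pike} = 75 − 0.25x_{Mesa}.
Similarly x_{Mesa} = 77.25 − 0.25x_{Pike}.
Solving the two reaction functions simultaneously: (1 − (−0.25)(−0.25))x_{Pike} = 75 − 0.25·77.25, so 0.9375x_{Pike} = 55.6875 and x_{Pike} = 59.4.
Then x_{Mesa} = 77.25 − 0.25·59.4 = 62.4.
P_{Pike} = 333 − 2·59.4 − 62.4 = 151.8.

151.8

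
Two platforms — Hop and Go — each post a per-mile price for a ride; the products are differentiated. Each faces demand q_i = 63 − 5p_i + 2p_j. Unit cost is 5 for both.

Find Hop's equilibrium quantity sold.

30

Hop's profit: π = (p_{Hop} − 5)(63 − 5p_{Hop} + 2p_{Go}).
∂π/∂p_{Hop} = 88 − 10p_{Hop} + 2p_{Go} = 0 ⇒ p_{Hop} = 8.8 + 0.2p_{Go}.
The game is symmetric, so in equilibrium p_{Go} = p_{Hop}: the reaction function gives 0.8p_{Hop} = 8.8, hence p_{Hop} = 11.
q_{Hop} = 63 − 5·11 + 2·11 = 30.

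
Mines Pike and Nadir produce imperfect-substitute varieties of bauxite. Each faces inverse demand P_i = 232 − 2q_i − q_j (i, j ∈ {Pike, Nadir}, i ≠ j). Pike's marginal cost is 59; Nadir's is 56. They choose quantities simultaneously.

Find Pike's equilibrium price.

Mine Pike's profit: π = q_{Pike}(232 − 2q_{Pike} − q_{Nadir}) − 59q_{Pike}.
∂π/∂q_{Pike} = 173 − 4q_{Pike} − q_{Nadir} = 0 ⇒ q_{Pike} = 43.25 − 0.25q_{Nadir}.
Similarly q_{Nadir} = 44 − 0.25q_{Pike}.
Plugging q_{Nadir} into Pike's best response: q_{Pike} = 43.25 − 0.25(44 − 0.25q_{Pike}) ⇒ 0.9375q_{Pike} = 32.25, so q_{Pike} = 34.4.
Then q_{Nadir} = 44 − 0.25·34.4 = 35.4.
P_{Pike} = 232 − 2·34.4 − 35.4 = 127.8.

127.8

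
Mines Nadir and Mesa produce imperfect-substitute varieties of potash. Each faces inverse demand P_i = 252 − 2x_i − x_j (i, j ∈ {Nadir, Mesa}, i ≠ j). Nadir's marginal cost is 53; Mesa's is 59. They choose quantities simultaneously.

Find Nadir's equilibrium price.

133.4

Mine Nadir's profit: π = x_{Nadir}(252 − 2x_{Nadir} − x_{Mesa}) − 53x_{Nadir}.
∂π/∂x_{Nadir} = 199 − 4x_{Nadir} − x_{Mesa} = 0 ⇒ x_{Nadir} = 49.75 − 0.25x_{Mesa}.
Similarly x_{Mesa} = 48.25 − 0.25x_{Nadir}.
Substituting the second reaction function into the first: x_{Nadir} = 49.75 − 0.25(48.25 − 0.25x_{Nadir}), which gives 0.9375x_{Nadir} = 37.6875 ⇒ x_{Nadir} = 40.2.
Then x_{Mesa} = 48.25 − 0.25·40.2 = 38.2.
P_{Nadir} = 252 − 2·40.2 − 38.2 = 133.4.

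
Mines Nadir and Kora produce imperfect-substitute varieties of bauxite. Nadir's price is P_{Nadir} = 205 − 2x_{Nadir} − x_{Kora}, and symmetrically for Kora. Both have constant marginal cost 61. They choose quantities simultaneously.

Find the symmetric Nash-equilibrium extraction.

Mine Nadir's profit: π = x_{Nadir}(205 − 2x_{Nadir} − x_{Kora}) − 61x_{Nadir}.
∂π/∂x_{Nadir} = 144 − 4x_{Nadir} − x_{Kora} = 0 ⇒ x_{Nadir} = 36 − 0.25x_{Kora}.
The game is symmetric, so in equilibrium x_{Kora} = x_{Nadir}: the reaction function gives 1.25x_{Nadir} = 36, hence x_{Nadir} = 28.8.

28.8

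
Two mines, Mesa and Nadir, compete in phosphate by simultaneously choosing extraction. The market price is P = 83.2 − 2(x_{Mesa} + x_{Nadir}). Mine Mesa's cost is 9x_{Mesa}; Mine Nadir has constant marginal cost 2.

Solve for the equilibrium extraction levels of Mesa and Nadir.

Mine Mesa's profit: π = x_{Mesa}(83.2 − 2(x_{Mesa} + x_{Nadir})) − 9x_{Mesa}.
∂π/∂x_{Mesa} = 74.2 − 4x_{Mesa} − 2x_{Nadir} = 0, so x_{Mesa} = 18.55 − 0.5x_{Nadir}.
By the same steps for Nadir: x_{Nadir} = 20.3 − 0.5x_{Mesa}.
Substituting the second reaction function into the first: x_{Mesa} = 18.55 − 0.5(20.3 − 0.5x_{Mesa}), which gives 0.75x_{Mesa} = 8.4 ⇒ x_{Mesa} = 11.2.
Then x_{Nadir} = 20.3 − 0.5·11.2 = 14.7.

11.2, 14.7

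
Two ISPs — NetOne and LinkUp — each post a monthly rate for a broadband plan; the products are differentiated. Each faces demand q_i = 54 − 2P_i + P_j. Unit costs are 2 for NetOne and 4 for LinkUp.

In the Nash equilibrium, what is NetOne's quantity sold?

35.2

NetOne's profit: π = (P_{NetOne} − 2)(54 − 2P_{NetOne} + P_{LinkUp}).
∂π/∂P_{NetOne} = 58 − 4P_{NetOne} + P_{LinkUp} = 0 ⇒ P_{NetOne} = 14.5 + 0.25P_{LinkUp}.
Similarly P_{LinkUp} = 15.5 + 0.25P_{NetOne}.
Plugging P_{LinkUp} into NetOne's best response: P_{NetOne} = 14.5 + 0.25(15.5 + 0.25P_{NetOne}) ⇒ 0.9375P_{NetOne} = 18.375, so P_{NetOne} = 19.6.
Then P_{LinkUp} = 15.5 + 0.25·19.6 = 20.4.
q_{NetOne} = 54 − 2·19.6 + 20.4 = 35.2.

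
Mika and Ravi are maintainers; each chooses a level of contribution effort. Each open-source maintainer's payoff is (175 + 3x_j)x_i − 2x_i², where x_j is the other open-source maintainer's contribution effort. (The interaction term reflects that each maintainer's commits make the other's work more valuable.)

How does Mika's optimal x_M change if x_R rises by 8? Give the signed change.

6

Mika's payoff is (175 + 3x_R)x_M − 2x_M².
∂π/∂x_M = 175 + 3x_R − 4x_M = 0, so x_M = 43.75 + 0.75x_R.
The reaction-function slope is 0.75, so an 8-unit rise in x_R moves x_M by 0.75 × 8 = 6. Mika's best response rises — the actions are strategic complements.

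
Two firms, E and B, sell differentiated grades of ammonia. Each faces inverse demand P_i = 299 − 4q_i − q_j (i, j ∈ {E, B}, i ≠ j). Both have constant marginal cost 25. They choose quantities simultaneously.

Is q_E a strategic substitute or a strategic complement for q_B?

Firm E's profit: π = q_E(299 − 4q_E − q_B) − 25q_E.
∂π/∂q_E = 274 − 8q_E − q_B = 0 ⇒ q_E = 34.25 − 0.125q_B.
The best-response slope dq_E/dq_B = −0.125 < 0: the reaction function is downward-sloping, so the choices are strategic substitutes.

strategic substitutes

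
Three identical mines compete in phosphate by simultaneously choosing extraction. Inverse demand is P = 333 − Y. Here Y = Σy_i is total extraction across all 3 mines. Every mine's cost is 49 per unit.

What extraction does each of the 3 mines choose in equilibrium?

71

A representative mine's profit is π_i = y_i(333 − Y) − 49y_i, with Y = y_i + Σ_{j≠i} y_j.
First-order condition: 284 − 2y_i − Σ_{j≠i} y_j = 0.
Imposing symmetry (y_j = y for all j) turns Σ_{j≠i} y_j into 2y, so 284 = 4y and y = 71.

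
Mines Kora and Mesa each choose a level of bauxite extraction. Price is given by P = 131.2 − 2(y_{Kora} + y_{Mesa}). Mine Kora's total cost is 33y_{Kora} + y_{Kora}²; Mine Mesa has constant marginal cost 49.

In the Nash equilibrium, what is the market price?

78.68

Mine Kora's profit: π = y_{Kora}(131.2 − 2(y_{Kora} + y_{Mesa})) − 33y_{Kora} − y_{Kora}².
∂π/∂y_{Kora} = 98.2 − 6y_{Kora} − 2y_{Mesa} = 0, so y_{Kora} = 491/30 − (1/3)y_{Mesa}.
For Mesa: ∂π/∂y_{Mesa} = 82.2 − 4y_{Mesa} − 2y_{Kora} = 0 ⇒ y_{Mesa} = 20.55 − 0.5y_{Kora}.
Substituting the second reaction function into the first: y_{Kora} = 491/30 − (1/3)(20.55 − 0.5y_{Kora}), which gives (5/6)y_{Kora} = 571/60 ⇒ y_{Kora} = 11.42.
Then y_{Mesa} = 20.55 − 0.5·11.42 = 14.84.
Equilibrium price: P = 131.2 − 2·26.26 = 78.68.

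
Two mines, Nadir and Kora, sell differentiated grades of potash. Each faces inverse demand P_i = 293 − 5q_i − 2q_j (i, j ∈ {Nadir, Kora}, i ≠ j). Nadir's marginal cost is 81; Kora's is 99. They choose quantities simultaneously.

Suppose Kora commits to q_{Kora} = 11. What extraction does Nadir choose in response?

19

Mine Nadir's profit: π = q_{Nadir}(293 − 5q_{Nadir} − 2q_{Kora}) − 81q_{Nadir}.
∂π/∂q_{Nadir} = 212 − 10q_{Nadir} − 2q_{Kora} = 0 ⇒ q_{Nadir} = 21.2 − 0.2q_{Kora}.
At q_{Kora} = 11: q_{Nadir} = 21.2 − 0.2·11 = 19.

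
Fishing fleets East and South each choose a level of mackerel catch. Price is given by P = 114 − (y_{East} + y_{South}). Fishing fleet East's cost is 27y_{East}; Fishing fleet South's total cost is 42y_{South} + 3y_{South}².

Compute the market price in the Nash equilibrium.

Fishing fleet East's profit: π = y_{East}(114 − (y_{East} + y_{South})) − 27y_{East}.
∂π/∂y_{East} = 87 − 2y_{East} − y_{South} = 0, so y_{East} = 43.5 − 0.5y_{South}.
For South: ∂π/∂y_{South} = 72 − 8y_{South} − y_{East} = 0 ⇒ y_{South} = 9 − 0.125y_{East}.
Substituting the second reaction function into the first: y_{East} = 43.5 − 0.5(9 − 0.125y_{East}), which gives 0.9375y_{East} = 39 ⇒ y_{East} = 41.6.
Then y_{South} = 9 − 0.125·41.6 = 3.8.
Equilibrium price: P = 114 − 45.4 = 68.6.

68.6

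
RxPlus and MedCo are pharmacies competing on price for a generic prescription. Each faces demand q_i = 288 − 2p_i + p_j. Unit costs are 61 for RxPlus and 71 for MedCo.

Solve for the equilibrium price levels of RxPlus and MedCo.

RxPlus's profit: π = (p_{RxPlus} − 61)(288 − 2p_{RxPlus} + p_{MedCo}).
∂π/∂p_{RxPlus} = 410 − 4p_{RxPlus} + p_{MedCo} = 0 ⇒ p_{RxPlus} = 102.5 + 0.25p_{MedCo}.
Similarly p_{MedCo} = 107.5 + 0.25p_{RxPlus}.
Solving the two reaction functions simultaneously: (1 − (0.25)(0.25))p_{RxPlus} = 102.5 + 0.25·107.5, so 0.9375p_{RxPlus} = 129.375 and p_{RxPlus} = 138.
Then p_{MedCo} = 107.5 + 0.25·138 = 142.

138, 142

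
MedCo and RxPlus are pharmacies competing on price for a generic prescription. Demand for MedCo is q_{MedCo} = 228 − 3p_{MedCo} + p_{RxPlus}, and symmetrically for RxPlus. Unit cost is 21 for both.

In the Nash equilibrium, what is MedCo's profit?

4151.52

MedCo's profit: π = (p_{MedCo} − 21)(228 − 3p_{MedCo} + p_{RxPlus}).
∂π/∂p_{MedCo} = 291 − 6p_{MedCo} + p_{RxPlus} = 0 ⇒ p_{MedCo} = 48.5 + (1/6)p_{RxPlus}.
The game is symmetric, so in equilibrium p_{RxPlus} = p_{MedCo}: the reaction function gives (5/6)p_{MedCo} = 48.5, hence p_{MedCo} = 58.2.
q_{MedCo} = 228 − 3·58.2 + 58.2 = 111.6.
Profit = (58.2 − 21)·111.6 = 4151.52.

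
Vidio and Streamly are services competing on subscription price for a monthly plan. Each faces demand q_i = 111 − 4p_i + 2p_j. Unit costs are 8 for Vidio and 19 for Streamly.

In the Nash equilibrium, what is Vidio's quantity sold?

Vidio's profit: π = (p_{Vidio} − 8)(111 − 4p_{Vidio} + 2p_{Streamly}).
∂π/∂p_{Vidio} = 143 − 8p_{Vidio} + 2p_{Streamly} = 0 ⇒ p_{Vidio} = 17.875 + 0.25p_{Streamly}.
Similarly p_{Streamly} = 23.375 + 0.25p_{Vidio}.
Substituting the second reaction function into the first: p_{Vidio} = 17.875 + 0.25(23.375 + 0.25p_{Vidio}), which gives 0.9375p_{Vidio} = 759/32 ⇒ p_{Vidio} = 25.3.
Then p_{Streamly} = 23.375 + 0.25·25.3 = 29.7.
q_{Vidio} = 111 − 4·25.3 + 2·29.7 = 69.2.

69.2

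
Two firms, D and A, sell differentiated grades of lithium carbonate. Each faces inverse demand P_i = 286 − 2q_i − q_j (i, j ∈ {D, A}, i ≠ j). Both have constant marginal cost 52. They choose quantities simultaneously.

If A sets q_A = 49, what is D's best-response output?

Firm D's profit: π = q_D(286 − 2q_D − q_A) − 52q_D.
∂π/∂q_D = 234 − 4q_D − q_A = 0 ⇒ q_D = 58.5 − 0.25q_A.
At q_A = 49: q_D = 58.5 − 0.25·49 = 46.25.

46.25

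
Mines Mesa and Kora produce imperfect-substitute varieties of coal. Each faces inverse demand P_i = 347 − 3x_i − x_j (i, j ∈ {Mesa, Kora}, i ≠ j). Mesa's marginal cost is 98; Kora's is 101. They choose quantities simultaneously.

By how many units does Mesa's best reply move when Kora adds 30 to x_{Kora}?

-5

Mine Mesa's profit: π = x_{Mesa}(347 − 3x_{Mesa} − x_{Kora}) − 98x_{Mesa}.
∂π/∂x_{Mesa} = 249 − 6x_{Mesa} − x_{Kora} = 0 ⇒ x_{Mesa} = 41.5 − (1/6)x_{Kora}.
The reaction-function slope is −1/6, so a 30-unit rise in x_{Kora} moves x_{Mesa} by −1/6 × 30 = −5. Mesa's best response falls — the actions are strategic substitutes.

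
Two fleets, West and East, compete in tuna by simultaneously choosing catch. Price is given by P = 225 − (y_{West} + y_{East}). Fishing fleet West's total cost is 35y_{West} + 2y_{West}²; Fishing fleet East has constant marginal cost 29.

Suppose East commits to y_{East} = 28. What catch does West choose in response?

27

Fishing fleet West's profit: π = y_{West}(225 − (y_{West} + y_{East})) − 35y_{West} − 2y_{West}².
∂π/∂y_{West} = 190 − 6y_{West} − y_{East} = 0, so y_{West} = 95/3 − (1/6)y_{East}.
At y_{East} = 28: y_{West} = 95/3 − (1/6)·28 = 27.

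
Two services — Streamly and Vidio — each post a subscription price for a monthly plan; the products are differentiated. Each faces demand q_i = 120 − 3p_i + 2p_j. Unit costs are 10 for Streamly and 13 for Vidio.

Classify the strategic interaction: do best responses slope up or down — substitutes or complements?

strategic complements

Streamly's profit: π = (p_{Streamly} − 10)(120 − 3p_{Streamly} + 2p_{Vidio}).
∂π/∂p_{Streamly} = 150 − 6p_{Streamly} + 2p_{Vidio} = 0 ⇒ p_{Streamly} = 25 + (1/3)p_{Vidio}.
The best-response slope dp_{Streamly}/dp_{Vidio} = 1/3 > 0: the reaction function is upward-sloping, so the choices are strategic complements.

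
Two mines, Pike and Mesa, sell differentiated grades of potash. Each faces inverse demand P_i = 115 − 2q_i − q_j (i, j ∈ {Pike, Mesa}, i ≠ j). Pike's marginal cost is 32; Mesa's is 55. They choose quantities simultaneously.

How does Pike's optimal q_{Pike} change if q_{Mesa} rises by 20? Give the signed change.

-5

Mine Pike's profit: π = q_{Pike}(115 − 2q_{Pike} − q_{Mesa}) − 32q_{Pike}.
∂π/∂q_{Pike} = 83 − 4q_{Pike} − q_{Mesa} = 0 ⇒ q_{Pike} = 20.75 − 0.25q_{Mesa}.
The reaction-function slope is −0.25, so a 20-unit rise in q_{Mesa} moves q_{Pike} by −0.25 × 20 = −5. Pike's best response falls — the actions are strategic substitutes.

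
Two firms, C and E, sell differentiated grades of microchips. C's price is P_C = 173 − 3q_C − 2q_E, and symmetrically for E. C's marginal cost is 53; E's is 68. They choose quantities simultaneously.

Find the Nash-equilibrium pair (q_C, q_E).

Firm C's profit: π = q_C(173 − 3q_C − 2q_E) − 53q_C.
∂π/∂q_C = 120 − 6q_C − 2q_E = 0 ⇒ q_C = 20 − (1/3)q_E.
Similarly q_E = 17.5 − (1/3)q_C.
Substituting the second reaction function into the first: q_C = 20 − (1/3)(17.5 − (1/3)q_C), which gives (8/9)q_C = 85/6 ⇒ q_C = 15.9375.
Then q_E = 17.5 − (1/3)·15.9375 = 12.1875.

15.9375, 12.1875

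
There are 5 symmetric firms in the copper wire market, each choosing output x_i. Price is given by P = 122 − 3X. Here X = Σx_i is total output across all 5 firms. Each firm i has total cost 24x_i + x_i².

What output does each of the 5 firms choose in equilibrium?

4.9

A representative firm's profit is π_i = x_i(122 − 3X) − 24x_i − x_i², with X = x_i + Σ_{j≠i} x_j.
First-order condition: 98 − 8x_i − 3Σ_{j≠i} x_j = 0.
With identical firms, set every x_j = x: then 98 − 8x − 12x = 0, i.e. x = 98/20 = 4.9.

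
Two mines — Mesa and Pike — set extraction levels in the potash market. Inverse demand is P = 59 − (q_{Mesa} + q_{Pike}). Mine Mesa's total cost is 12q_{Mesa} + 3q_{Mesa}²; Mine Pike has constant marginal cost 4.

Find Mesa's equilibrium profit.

27.04

Mine Mesa's profit: π = q_{Mesa}(59 − (q_{Mesa} + q_{Pike})) − 12q_{Mesa} − 3q_{Mesa}².
∂π/∂q_{Mesa} = 47 − 8q_{Mesa} − q_{Pike} = 0, so q_{Mesa} = 5.875 − 0.125q_{Pike}.
For Pike: ∂π/∂q_{Pike} = 55 − 2q_{Pike} − q_{Mesa} = 0 ⇒ q_{Pike} = 27.5 − 0.5q_{Mesa}.
Plugging q_{Pike} into Mesa's best response: q_{Mesa} = 5.875 − 0.125(27.5 − 0.5q_{Mesa}) ⇒ 0.9375q_{Mesa} = 2.4375, so q_{Mesa} = 2.6.
Then q_{Pike} = 27.5 − 0.5·2.6 = 26.2.
Price P = 59 − 28.8 = 30.2.
Mesa's profit: (30.2 − 12)·2.6 − 3(2.6)² = 27.04.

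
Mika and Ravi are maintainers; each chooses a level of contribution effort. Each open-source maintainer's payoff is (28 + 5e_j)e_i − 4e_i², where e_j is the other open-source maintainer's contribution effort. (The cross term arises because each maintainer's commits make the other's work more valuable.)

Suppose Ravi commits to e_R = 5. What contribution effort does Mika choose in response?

6.625

Mika's payoff is (28 + 5e_R)e_M − 4e_M².
∂π/∂e_M = 28 + 5e_R − 8e_M = 0, so e_M = 3.5 + 0.625e_R.
At e_R = 5: e_M = 3.5 + 0.625·5 = 6.625.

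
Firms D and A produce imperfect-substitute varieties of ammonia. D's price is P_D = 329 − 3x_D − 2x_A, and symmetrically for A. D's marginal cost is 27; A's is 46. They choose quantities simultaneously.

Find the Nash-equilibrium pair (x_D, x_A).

38.9375, 34.1875

Firm D's profit: π = x_D(329 − 3x_D − 2x_A) − 27x_D.
∂π/∂x_D = 302 − 6x_D − 2x_A = 0 ⇒ x_D = 151/3 − (1/3)x_A.
Similarly x_A = 283/6 − (1/3)x_D.
Solving the two reaction functions simultaneously: (1 − (−1/3)(−1/3))x_D = 151/3 − (1/3)·(283/6), so (8/9)x_D = 623/18 and x_D = 38.9375.
Then x_A = 283/6 − (1/3)·38.9375 = 34.1875.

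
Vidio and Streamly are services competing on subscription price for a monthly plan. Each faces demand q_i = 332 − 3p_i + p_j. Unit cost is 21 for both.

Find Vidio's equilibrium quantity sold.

Vidio's profit: π = (p_{Vidio} − 21)(332 − 3p_{Vidio} + p_{Streamly}).
∂π/∂p_{Vidio} = 395 − 6p_{Vidio} + p_{Streamly} = 0 ⇒ p_{Vidio} = 395/6 + (1/6)p_{Streamly}.
By symmetry p_{Streamly} = p_{Vidio}; substituting into the reaction function, (5/6)p_{Vidio} = 395/6 and p_{Vidio} = 79.
q_{Vidio} = 332 − 3·79 + 79 = 174.

174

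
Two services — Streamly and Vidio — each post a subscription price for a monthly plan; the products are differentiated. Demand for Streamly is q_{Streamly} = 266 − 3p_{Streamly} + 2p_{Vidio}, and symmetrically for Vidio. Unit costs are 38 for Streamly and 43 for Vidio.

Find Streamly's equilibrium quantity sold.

173.8125

Streamly's profit: π = (p_{Streamly} − 38)(266 − 3p_{Streamly} + 2p_{Vidio}).
∂π/∂p_{Streamly} = 380 − 6p_{Streamly} + 2p_{Vidio} = 0 ⇒ p_{Streamly} = 190/3 + (1/3)p_{Vidio}.
Similarly p_{Vidio} = 395/6 + (1/3)p_{Streamly}.
Solving the two reaction functions simultaneously: (1 − (1/3)(1/3))p_{Streamly} = 190/3 + (1/3)·(395/6), so (8/9)p_{Streamly} = 1535/18 and p_{Streamly} = 95.9375.
Then p_{Vidio} = 395/6 + (1/3)·95.9375 = 97.8125.
q_{Streamly} = 266 − 3·95.9375 + 2·97.8125 = 173.8125.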